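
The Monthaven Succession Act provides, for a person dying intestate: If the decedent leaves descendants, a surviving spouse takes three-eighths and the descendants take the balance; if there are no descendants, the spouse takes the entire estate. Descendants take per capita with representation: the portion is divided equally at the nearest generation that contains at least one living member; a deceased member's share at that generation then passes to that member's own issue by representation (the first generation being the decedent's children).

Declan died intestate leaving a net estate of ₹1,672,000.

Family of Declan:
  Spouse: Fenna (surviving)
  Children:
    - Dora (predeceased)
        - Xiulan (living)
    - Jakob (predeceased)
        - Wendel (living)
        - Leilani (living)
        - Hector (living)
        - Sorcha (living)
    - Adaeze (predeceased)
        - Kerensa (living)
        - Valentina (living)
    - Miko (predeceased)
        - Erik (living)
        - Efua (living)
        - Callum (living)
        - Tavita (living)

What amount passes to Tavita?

Tavita receives ₹95,000.

Fenna takes three-eighths of ₹1,672,000 = ₹627,000. The remaining ₹1,045,000 passes to the descendants.
No child survives, so the initial division is made at the grandchildren's generation.
The descendants' portion (₹1,045,000) is divided into 11 shares of ₹95,000: Xiulan, Wendel, Leilani, Hector, Sorcha, Kerensa, Valentina, Erik, Efua, Callum, and Tavita each take ₹95,000.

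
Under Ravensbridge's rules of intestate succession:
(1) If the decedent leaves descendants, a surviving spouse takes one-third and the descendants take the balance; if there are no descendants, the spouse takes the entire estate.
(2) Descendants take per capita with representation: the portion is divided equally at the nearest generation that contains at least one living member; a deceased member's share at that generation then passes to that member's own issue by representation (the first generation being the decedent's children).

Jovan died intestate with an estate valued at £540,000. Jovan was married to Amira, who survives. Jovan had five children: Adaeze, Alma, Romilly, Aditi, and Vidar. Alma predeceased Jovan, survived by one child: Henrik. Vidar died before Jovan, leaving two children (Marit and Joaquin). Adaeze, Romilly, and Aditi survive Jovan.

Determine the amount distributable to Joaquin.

Amira takes one-third of £540,000 = £180,000. The remaining £360,000 passes to the descendants.
The descendants' portion (£360,000) is divided into 5 shares of £72,000: Adaeze, Romilly, and Aditi each take £72,000; Alma's £72,000 share passes to Alma's issue; Vidar's £72,000 share passes to Vidar's issue.
Alma's share (£72,000) passes entirely to Henrik.
Vidar's share (£72,000) is divided into 2 shares of £36,000: Marit and Joaquin each take £36,000.

Joaquin receives £36,000.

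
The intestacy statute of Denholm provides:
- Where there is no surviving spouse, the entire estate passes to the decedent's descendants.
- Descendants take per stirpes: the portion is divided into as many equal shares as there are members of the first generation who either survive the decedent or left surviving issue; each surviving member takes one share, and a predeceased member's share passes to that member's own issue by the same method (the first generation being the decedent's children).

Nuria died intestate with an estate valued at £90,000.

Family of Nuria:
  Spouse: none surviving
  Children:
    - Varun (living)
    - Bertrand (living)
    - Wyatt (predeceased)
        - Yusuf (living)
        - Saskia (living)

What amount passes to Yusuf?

Yusuf receives £15,000.

The entire £90,000 passes to the descendants.
That amount (£90,000) is divided into 3 shares of £30,000: Varun and Bertrand each take £30,000; Wyatt's £30,000 share passes to Wyatt's issue.
Wyatt's share (£30,000) is divided into 2 shares of £15,000: Yusuf and Saskia each take £15,000.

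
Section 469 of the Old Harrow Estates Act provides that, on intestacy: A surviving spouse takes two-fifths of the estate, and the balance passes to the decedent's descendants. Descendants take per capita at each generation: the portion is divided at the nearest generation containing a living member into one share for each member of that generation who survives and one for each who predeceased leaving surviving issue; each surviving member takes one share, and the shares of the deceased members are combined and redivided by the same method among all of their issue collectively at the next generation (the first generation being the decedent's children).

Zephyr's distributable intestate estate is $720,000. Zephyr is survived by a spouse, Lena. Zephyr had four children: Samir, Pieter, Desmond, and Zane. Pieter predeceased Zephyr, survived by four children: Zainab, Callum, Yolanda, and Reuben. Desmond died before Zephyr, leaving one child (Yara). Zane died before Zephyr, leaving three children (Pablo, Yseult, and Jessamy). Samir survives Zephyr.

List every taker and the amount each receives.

Lena takes two-fifths of $720,000 = $288,000. The remaining $432,000 passes to the descendants.
The descendants' portion ($432,000) is divided at the children's generation into 4 shares of $108,000. Samir takes $108,000. The 3 shares of the deceased (Pieter, Desmond, and Zane) are combined into a pool of $324,000.
That pool ($324,000) is divided at the grandchildren's generation equally among Zainab, Callum, Yolanda, Reuben, Yara, Pablo, Yseult, and Jessamy: $40,500 each.

Lena: $288,000; Samir: $108,000; Zainab: $40,500; Callum: $40,500; Yolanda: $40,500; Reuben: $40,500; Yara: $40,500; Pablo: $40,500; Yseult: $40,500; Jessamy: $40,500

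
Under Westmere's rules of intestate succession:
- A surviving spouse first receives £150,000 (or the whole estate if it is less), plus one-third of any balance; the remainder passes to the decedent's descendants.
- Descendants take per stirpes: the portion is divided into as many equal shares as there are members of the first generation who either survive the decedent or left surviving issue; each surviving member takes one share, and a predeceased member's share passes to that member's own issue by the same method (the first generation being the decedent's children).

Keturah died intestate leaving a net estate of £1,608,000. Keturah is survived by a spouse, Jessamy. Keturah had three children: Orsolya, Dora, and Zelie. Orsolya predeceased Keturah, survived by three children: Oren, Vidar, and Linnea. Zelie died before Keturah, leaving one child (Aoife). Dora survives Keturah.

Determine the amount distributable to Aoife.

Jessamy first takes £150,000, leaving a balance of £1,458,000. Jessamy then takes one-third of the balance (£486,000), for a total of £636,000. The remaining £972,000 passes to the descendants.
The descendants' portion (£972,000) is divided into 3 shares of £324,000: Dora takes £324,000; Orsolya's £324,000 share passes to Orsolya's issue; Zelie's £324,000 share passes to Zelie's issue.
Orsolya's share (£324,000) is divided into 3 shares of £108,000: Oren, Vidar, and Linnea each take £108,000.
Zelie's share (£324,000) passes entirely to Aoife.

Aoife receives £324,000.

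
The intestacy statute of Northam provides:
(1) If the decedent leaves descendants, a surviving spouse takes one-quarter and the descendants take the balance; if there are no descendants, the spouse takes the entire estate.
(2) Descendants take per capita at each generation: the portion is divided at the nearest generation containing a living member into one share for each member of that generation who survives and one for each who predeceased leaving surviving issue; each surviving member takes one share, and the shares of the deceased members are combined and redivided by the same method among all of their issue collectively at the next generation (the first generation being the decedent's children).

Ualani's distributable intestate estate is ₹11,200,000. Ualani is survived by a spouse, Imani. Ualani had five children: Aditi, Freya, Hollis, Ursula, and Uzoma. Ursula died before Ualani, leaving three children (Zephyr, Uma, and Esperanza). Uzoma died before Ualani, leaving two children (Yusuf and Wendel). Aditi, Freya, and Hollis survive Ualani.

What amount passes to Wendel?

Imani takes one-quarter of ₹11,200,000 = ₹2,800,000. The remaining ₹8,400,000 passes to the descendants.
The descendants' portion (₹8,400,000) is divided at the children's generation into 5 shares of ₹1,680,000. Aditi, Freya, and Hollis each take ₹1,680,000. The 2 shares of the deceased (Ursula and Uzoma) are combined into a pool of ₹3,360,000.
That pool (₹3,360,000) is divided at the grandchildren's generation equally among Zephyr, Uma, Esperanza, Yusuf, and Wendel: ₹672,000 each.

Wendel receives ₹672,000.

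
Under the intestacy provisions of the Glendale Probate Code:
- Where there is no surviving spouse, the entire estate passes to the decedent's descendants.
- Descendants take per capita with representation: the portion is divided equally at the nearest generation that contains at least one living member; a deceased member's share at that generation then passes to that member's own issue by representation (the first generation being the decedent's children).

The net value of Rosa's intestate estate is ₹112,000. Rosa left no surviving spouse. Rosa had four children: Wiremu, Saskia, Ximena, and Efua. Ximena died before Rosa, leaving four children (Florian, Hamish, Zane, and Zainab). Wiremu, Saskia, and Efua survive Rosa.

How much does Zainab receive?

Zainab receives ₹7,000.

The entire ₹112,000 passes to the descendants.
That amount (₹112,000) is divided into 4 shares of ₹28,000: Wiremu, Saskia, and Efua each take ₹28,000; Ximena's ₹28,000 share passes to Ximena's issue.
Ximena's share (₹28,000) is divided into 4 shares of ₹7,000: Florian, Hamish, Zane, and Zainab each take ₹7,000.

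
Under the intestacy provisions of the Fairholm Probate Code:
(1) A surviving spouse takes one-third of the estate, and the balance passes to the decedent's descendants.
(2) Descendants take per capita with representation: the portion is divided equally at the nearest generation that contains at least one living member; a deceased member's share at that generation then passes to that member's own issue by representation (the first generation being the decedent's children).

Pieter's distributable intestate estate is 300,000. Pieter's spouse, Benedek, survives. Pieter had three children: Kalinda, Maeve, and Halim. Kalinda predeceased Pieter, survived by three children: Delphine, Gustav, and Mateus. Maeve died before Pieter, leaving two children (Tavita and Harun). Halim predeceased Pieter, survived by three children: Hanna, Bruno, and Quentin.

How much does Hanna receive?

Benedek takes one-third of 300,000 = 100,000. The remaining 200,000 passes to the descendants.
No child survives, so the initial division is made at the grandchildren's generation.
The descendants' portion (200,000) is divided into 8 shares of 25,000: Delphine, Gustav, Mateus, Tavita, Harun, Hanna, Bruno, and Quentin each take 25,000.

Hanna receives 25,000.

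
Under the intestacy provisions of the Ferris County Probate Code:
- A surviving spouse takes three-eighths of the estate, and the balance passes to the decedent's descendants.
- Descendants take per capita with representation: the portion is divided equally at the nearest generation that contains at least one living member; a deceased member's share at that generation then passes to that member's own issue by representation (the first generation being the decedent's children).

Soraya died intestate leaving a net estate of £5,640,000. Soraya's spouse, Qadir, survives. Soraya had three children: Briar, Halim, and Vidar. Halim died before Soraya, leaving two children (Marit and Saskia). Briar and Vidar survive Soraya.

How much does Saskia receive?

Qadir takes three-eighths of £5,640,000 = £2,115,000. The remaining £3,525,000 passes to the descendants.
The descendants' portion (£3,525,000) is divided into 3 shares of £1,175,000: Briar and Vidar each take £1,175,000; Halim's £1,175,000 share passes to Halim's issue.
Halim's share (£1,175,000) is divided into 2 shares of £587,500: Marit and Saskia each take £587,500.

Saskia receives £587,500.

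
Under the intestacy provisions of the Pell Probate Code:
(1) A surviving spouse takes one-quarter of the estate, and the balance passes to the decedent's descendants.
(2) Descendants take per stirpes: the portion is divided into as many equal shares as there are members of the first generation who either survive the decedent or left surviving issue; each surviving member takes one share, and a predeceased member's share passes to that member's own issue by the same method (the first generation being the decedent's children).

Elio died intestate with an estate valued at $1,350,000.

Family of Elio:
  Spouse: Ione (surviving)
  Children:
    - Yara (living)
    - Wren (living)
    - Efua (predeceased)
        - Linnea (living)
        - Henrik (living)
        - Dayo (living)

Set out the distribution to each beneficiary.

Ione takes one-quarter of $1,350,000 = $337,500. The remaining $1,012,500 passes to the descendants.
The descendants' portion ($1,012,500) is divided into 3 shares of $337,500: Yara and Wren each take $337,500; Efua's $337,500 share passes to Efua's issue.
Efua's share ($337,500) is divided into 3 shares of $112,500: Linnea, Henrik, and Dayo each take $112,500.

Ione: $337,500; Yara: $337,500; Wren: $337,500; Linnea: $112,500; Henrik: $112,500; Dayo: $112,500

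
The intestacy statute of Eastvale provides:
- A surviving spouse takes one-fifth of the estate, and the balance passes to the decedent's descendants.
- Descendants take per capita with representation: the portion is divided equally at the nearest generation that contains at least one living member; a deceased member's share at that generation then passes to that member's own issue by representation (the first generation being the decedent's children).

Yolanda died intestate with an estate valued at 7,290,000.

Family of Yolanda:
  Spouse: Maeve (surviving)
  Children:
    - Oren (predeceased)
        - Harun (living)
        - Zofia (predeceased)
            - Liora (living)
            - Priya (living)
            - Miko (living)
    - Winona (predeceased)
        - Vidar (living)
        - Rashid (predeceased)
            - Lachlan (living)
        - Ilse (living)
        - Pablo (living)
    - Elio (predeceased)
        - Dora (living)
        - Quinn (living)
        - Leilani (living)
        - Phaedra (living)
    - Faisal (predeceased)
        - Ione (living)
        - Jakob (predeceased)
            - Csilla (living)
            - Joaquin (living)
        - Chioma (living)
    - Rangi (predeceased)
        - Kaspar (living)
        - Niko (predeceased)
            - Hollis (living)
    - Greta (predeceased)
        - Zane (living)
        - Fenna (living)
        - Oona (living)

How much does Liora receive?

Maeve takes one-fifth of 7,290,000 = 1,458,000. The remaining 5,832,000 passes to the descendants.
No child survives, so the initial division is made at the grandchildren's generation.
The descendants' portion (5,832,000) is divided into 18 shares of 324,000: Harun, Vidar, Ilse, Pablo, Dora, Quinn, Leilani, Phaedra, Ione, Chioma, Kaspar, Zane, Fenna, and Oona each take 324,000; Zofia's 324,000 share passes to Zofia's issue; Rashid's 324,000 share passes to Rashid's issue; Jakob's 324,000 share passes to Jakob's issue; Niko's 324,000 share passes to Niko's issue.
Zofia's share (324,000) is divided into 3 shares of 108,000: Liora, Priya, and Miko each take 108,000.
Rashid's share (324,000) passes entirely to Lachlan.
Jakob's share (324,000) is divided into 2 shares of 162,000: Csilla and Joaquin each take 162,000.
Niko's share (324,000) passes entirely to Hollis.

Liora receives 108,000.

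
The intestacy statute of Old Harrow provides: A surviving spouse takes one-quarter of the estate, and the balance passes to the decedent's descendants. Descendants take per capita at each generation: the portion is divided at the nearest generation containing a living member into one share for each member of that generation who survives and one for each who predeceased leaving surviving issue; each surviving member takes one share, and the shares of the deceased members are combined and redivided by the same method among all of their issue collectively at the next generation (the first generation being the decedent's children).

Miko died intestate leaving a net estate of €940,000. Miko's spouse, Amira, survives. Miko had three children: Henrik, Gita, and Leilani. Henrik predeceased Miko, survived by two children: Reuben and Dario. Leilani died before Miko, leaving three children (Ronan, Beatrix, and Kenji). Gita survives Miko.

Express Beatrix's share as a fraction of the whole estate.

Amira takes one-quarter of €940,000 = €235,000. The remaining €705,000 passes to the descendants.
The descendants' portion (€705,000) is divided at the children's generation into 3 shares of €235,000. Gita takes €235,000. The 2 shares of the deceased (Henrik and Leilani) are combined into a pool of €470,000.
That pool (€470,000) is divided at the grandchildren's generation equally among Reuben, Dario, Ronan, Beatrix, and Kenji: €94,000 each.

Beatrix receives 1/10 of the estate.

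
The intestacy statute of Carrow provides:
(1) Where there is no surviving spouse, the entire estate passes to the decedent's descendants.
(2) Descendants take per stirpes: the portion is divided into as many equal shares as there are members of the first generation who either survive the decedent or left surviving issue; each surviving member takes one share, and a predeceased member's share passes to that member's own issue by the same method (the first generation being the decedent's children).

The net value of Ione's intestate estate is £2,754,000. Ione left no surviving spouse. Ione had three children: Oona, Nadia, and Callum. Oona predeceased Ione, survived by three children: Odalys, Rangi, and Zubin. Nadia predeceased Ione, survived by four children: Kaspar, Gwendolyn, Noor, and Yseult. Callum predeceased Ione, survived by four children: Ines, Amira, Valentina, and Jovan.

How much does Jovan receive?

Jovan receives £229,500.

The entire £2,754,000 passes to the descendants.
That amount (£2,754,000) is divided into 3 shares of £918,000: Oona's £918,000 share passes to Oona's issue; Nadia's £918,000 share passes to Nadia's issue; Callum's £918,000 share passes to Callum's issue.
Oona's share (£918,000) is divided into 3 shares of £306,000: Odalys, Rangi, and Zubin each take £306,000.
Nadia's share (£918,000) is divided into 4 shares of £229,500: Kaspar, Gwendolyn, Noor, and Yseult each take £229,500.
Callum's share (£918,000) is divided into 4 shares of £229,500: Ines, Amira, Valentina, and Jovan each take £229,500.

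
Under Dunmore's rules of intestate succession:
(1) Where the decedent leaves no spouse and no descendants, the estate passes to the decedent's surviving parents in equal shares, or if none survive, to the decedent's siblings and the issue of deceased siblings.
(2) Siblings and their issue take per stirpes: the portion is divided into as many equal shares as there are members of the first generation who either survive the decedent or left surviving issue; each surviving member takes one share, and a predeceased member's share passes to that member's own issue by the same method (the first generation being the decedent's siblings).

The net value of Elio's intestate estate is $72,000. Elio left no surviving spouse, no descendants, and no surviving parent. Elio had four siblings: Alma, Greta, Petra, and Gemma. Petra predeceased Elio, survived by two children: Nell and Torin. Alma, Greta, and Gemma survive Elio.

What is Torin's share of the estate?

Torin receives $9,000.

The entire $72,000 passes to the siblings and their issue.
That amount ($72,000) is divided into 4 shares of $18,000: Alma, Greta, and Gemma each take $18,000; Petra's $18,000 share passes to Petra's issue.
Petra's share ($18,000) is divided into 2 shares of $9,000: Nell and Torin each take $9,000.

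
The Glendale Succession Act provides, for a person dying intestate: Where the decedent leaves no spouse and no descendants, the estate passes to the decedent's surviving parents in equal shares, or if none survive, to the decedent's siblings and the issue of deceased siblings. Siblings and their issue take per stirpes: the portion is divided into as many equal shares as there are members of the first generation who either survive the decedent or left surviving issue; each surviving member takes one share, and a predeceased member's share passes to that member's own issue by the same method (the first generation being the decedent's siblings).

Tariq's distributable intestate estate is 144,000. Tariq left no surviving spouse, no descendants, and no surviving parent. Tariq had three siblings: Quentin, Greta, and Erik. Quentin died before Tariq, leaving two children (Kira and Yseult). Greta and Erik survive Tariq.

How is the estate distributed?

Kira: 24,000; Yseult: 24,000; Greta: 48,000; Erik: 48,000

The entire 144,000 passes to the siblings and their issue.
That amount (144,000) is divided into 3 shares of 48,000: Greta and Erik each take 48,000; Quentin's 48,000 share passes to Quentin's issue.
Quentin's share (48,000) is divided into 2 shares of 24,000: Kira and Yseult each take 24,000.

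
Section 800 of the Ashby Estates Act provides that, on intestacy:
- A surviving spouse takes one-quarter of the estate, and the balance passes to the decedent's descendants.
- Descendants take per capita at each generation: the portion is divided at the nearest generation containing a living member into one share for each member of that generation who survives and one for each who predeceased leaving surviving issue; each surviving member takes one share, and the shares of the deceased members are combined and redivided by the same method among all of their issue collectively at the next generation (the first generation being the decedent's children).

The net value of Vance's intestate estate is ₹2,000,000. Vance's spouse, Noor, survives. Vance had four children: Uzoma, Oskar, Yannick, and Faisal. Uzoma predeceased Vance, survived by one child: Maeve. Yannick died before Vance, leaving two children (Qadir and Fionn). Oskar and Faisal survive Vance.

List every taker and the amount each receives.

Noor: ₹500,000; Maeve: ₹250,000; Oskar: ₹375,000; Qadir: ₹250,000; Fionn: ₹250,000; Faisal: ₹375,000

Noor takes one-quarter of ₹2,000,000 = ₹500,000. The remaining ₹1,500,000 passes to the descendants.
The descendants' portion (₹1,500,000) is divided at the children's generation into 4 shares of ₹375,000. Oskar and Faisal each take ₹375,000. The 2 shares of the deceased (Uzoma and Yannick) are combined into a pool of ₹750,000.
That pool (₹750,000) is divided at the grandchildren's generation equally among Maeve, Qadir, and Fionn: ₹250,000 each.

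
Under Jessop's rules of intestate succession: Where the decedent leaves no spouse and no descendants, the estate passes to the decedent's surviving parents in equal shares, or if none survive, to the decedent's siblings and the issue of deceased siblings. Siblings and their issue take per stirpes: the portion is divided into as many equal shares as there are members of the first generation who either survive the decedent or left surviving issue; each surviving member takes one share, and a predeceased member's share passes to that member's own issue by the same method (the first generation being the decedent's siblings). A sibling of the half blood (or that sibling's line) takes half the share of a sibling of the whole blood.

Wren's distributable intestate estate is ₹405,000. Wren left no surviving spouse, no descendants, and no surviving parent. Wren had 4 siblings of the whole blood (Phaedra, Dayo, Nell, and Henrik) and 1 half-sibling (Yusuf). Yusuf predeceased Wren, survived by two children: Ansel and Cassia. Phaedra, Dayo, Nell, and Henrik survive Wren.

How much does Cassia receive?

Cassia receives ₹22,500.

The entire ₹405,000 passes to the siblings and their issue.
Counting each half-blood sibling's line as half a unit, there are 9/2 units in ₹405,000, so one unit is ₹90,000. Whole-blood lines (Phaedra, Dayo, Nell, and Henrik) take ₹90,000 each; half-blood lines (Yusuf) take ₹45,000 each.
Yusuf's share (₹45,000) is divided into 2 shares of ₹22,500: Ansel and Cassia each take ₹22,500.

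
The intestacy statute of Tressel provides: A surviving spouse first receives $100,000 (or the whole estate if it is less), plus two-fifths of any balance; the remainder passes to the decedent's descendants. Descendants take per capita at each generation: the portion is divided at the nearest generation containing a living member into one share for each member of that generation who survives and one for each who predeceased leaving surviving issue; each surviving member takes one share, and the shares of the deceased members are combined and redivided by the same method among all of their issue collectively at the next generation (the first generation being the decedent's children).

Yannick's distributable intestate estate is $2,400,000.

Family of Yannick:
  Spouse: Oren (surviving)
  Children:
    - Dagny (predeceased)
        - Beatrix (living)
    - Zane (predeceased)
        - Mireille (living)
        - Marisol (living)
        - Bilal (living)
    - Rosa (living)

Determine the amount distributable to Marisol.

Oren first takes $100,000, leaving a balance of $2,300,000. Oren then takes two-fifths of the balance ($920,000), for a total of $1,020,000. The remaining $1,380,000 passes to the descendants.
The descendants' portion ($1,380,000) is divided at the children's generation into 3 shares of $460,000. Rosa takes $460,000. The 2 shares of the deceased (Dagny and Zane) are combined into a pool of $920,000.
That pool ($920,000) is divided at the grandchildren's generation equally among Beatrix, Mireille, Marisol, and Bilal: $230,000 each.

Marisol receives $230,000.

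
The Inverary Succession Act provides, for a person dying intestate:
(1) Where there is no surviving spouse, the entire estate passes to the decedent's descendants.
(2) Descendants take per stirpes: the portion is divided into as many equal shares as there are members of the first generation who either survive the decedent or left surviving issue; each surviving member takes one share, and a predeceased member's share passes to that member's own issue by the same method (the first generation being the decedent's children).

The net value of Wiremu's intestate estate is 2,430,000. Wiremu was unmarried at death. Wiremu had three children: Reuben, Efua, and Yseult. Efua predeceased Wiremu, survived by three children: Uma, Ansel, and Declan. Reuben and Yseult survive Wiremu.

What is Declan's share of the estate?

Declan receives 270,000.

The entire 2,430,000 passes to the descendants.
That amount (2,430,000) is divided into 3 shares of 810,000: Reuben and Yseult each take 810,000; Efua's 810,000 share passes to Efua's issue.
Efua's share (810,000) is divided into 3 shares of 270,000: Uma, Ansel, and Declan each take 270,000.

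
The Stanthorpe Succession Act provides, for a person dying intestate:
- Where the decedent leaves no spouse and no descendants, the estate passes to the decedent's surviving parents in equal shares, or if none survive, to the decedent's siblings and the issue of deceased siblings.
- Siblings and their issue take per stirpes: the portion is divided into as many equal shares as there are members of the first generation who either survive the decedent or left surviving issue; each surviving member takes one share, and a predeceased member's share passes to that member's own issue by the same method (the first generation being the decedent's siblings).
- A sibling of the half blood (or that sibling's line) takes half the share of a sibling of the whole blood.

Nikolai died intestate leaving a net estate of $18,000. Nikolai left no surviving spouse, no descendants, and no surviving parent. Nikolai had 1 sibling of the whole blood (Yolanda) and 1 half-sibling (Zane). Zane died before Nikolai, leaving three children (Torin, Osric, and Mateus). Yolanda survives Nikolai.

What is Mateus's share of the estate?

The entire $18,000 passes to the siblings and their issue.
Counting each half-blood sibling's line as half a unit, there are 3/2 units in $18,000, so one unit is $12,000. Whole-blood lines (Yolanda) take $12,000 each; half-blood lines (Zane) take $6,000 each.
Zane's share ($6,000) is divided into 3 shares of $2,000: Torin, Osric, and Mateus each take $2,000.

Mateus receives $2,000.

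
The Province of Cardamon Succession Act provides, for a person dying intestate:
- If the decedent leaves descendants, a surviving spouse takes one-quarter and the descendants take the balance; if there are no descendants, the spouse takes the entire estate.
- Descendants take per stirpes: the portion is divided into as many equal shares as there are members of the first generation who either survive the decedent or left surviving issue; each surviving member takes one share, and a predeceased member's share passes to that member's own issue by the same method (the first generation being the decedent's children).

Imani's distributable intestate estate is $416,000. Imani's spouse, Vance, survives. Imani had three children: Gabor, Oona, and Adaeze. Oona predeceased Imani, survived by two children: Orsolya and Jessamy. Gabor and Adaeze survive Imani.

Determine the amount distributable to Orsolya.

Orsolya receives $52,000.

Vance takes one-quarter of $416,000 = $104,000. The remaining $312,000 passes to the descendants.
The descendants' portion ($312,000) is divided into 3 shares of $104,000: Gabor and Adaeze each take $104,000; Oona's $104,000 share passes to Oona's issue.
Oona's share ($104,000) is divided into 2 shares of $52,000: Orsolya and Jessamy each take $52,000.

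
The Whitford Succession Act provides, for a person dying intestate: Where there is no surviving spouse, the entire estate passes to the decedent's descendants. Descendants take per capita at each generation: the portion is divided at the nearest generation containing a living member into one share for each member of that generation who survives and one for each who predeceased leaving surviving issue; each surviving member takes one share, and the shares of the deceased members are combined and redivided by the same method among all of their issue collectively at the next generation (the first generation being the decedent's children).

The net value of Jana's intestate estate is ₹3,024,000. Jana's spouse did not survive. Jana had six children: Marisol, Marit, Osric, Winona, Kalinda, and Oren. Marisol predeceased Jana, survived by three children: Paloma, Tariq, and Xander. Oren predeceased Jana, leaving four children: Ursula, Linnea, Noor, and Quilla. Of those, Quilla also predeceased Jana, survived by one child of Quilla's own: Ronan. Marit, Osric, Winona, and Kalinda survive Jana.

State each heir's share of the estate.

Paloma: ₹144,000; Tariq: ₹144,000; Xander: ₹144,000; Marit: ₹504,000; Osric: ₹504,000; Winona: ₹504,000; Kalinda: ₹504,000; Ursula: ₹144,000; Linnea: ₹144,000; Noor: ₹144,000; Ronan: ₹144,000

The entire ₹3,024,000 passes to the descendants.
That amount (₹3,024,000) is divided at the children's generation into 6 shares of ₹504,000. Marit, Osric, Winona, and Kalinda each take ₹504,000. The 2 shares of the deceased (Marisol and Oren) are combined into a pool of ₹1,008,000.
That pool (₹1,008,000) is divided at the grandchildren's generation into 7 shares of ₹144,000. Paloma, Tariq, Xander, Ursula, Linnea, and Noor each take ₹144,000. The remaining share for the deceased Quilla (₹144,000) is carried to the next generation.
That pool (₹144,000) passes entirely to Ronan, the sole taker at the great-grandchildren's generation.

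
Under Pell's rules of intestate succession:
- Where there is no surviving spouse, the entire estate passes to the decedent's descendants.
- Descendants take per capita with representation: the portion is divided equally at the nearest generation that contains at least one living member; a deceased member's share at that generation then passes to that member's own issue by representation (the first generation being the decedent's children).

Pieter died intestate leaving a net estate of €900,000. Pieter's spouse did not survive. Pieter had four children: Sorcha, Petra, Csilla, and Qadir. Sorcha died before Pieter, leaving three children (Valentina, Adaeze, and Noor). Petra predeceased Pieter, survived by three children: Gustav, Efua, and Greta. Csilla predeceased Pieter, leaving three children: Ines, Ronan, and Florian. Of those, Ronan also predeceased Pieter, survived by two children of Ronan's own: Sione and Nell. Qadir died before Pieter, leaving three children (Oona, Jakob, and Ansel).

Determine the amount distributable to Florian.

The entire €900,000 passes to the descendants.
No child survives, so the initial division is made at the grandchildren's generation.
That amount (€900,000) is divided into 12 shares of €75,000: Valentina, Adaeze, Noor, Gustav, Efua, Greta, Ines, Florian, Oona, Jakob, and Ansel each take €75,000; Ronan's €75,000 share passes to Ronan's issue.
Ronan's share (€75,000) is divided into 2 shares of €37,500: Sione and Nell each take €37,500.

Florian receives €75,000.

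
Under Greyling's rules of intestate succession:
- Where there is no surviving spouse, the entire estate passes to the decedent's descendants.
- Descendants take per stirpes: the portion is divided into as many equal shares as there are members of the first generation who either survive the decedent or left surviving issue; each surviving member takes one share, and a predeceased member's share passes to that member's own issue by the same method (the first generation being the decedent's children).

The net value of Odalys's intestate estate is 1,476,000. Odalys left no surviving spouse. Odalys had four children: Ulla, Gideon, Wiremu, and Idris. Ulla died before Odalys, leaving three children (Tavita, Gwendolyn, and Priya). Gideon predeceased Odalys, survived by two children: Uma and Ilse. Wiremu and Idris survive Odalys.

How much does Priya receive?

Priya receives 123,000.

The entire 1,476,000 passes to the descendants.
That amount (1,476,000) is divided into 4 shares of 369,000: Wiremu and Idris each take 369,000; Ulla's 369,000 share passes to Ulla's issue; Gideon's 369,000 share passes to Gideon's issue.
Ulla's share (369,000) is divided into 3 shares of 123,000: Tavita, Gwendolyn, and Priya each take 123,000.
Gideon's share (369,000) is divided into 2 shares of 184,500: Uma and Ilse each take 184,500.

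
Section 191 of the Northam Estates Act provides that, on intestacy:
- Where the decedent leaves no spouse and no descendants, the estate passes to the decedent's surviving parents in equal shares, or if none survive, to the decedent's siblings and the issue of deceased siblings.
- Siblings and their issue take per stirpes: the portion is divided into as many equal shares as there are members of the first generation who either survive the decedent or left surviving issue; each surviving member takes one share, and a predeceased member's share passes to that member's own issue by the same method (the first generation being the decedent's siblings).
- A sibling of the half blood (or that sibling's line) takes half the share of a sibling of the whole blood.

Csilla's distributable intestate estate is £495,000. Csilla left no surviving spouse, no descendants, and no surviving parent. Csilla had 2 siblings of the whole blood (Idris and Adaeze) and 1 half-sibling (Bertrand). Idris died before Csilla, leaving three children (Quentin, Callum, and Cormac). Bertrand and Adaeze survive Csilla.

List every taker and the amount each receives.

Quentin: £66,000; Callum: £66,000; Cormac: £66,000; Bertrand: £99,000; Adaeze: £198,000

The entire £495,000 passes to the siblings and their issue.
Counting each half-blood sibling's line as half a unit, there are 5/2 units in £495,000, so one unit is £198,000. Whole-blood lines (Idris and Adaeze) take £198,000 each; half-blood lines (Bertrand) take £99,000 each.
Idris's share (£198,000) is divided into 3 shares of £66,000: Quentin, Callum, and Cormac each take £66,000.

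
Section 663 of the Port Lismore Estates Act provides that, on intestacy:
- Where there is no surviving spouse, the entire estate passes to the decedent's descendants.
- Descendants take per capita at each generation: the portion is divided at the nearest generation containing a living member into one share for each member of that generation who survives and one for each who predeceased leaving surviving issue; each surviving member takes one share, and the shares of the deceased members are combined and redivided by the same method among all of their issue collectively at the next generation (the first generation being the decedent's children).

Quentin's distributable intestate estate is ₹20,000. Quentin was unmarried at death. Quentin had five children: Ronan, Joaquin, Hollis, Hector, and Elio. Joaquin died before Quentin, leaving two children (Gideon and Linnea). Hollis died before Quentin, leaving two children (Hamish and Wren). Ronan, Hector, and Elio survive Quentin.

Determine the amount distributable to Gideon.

Gideon receives ₹2,000.

The entire ₹20,000 passes to the descendants.
That amount (₹20,000) is divided at the children's generation into 5 shares of ₹4,000. Ronan, Hector, and Elio each take ₹4,000. The 2 shares of the deceased (Joaquin and Hollis) are combined into a pool of ₹8,000.
That pool (₹8,000) is divided at the grandchildren's generation equally among Gideon, Linnea, Hamish, and Wren: ₹2,000 each.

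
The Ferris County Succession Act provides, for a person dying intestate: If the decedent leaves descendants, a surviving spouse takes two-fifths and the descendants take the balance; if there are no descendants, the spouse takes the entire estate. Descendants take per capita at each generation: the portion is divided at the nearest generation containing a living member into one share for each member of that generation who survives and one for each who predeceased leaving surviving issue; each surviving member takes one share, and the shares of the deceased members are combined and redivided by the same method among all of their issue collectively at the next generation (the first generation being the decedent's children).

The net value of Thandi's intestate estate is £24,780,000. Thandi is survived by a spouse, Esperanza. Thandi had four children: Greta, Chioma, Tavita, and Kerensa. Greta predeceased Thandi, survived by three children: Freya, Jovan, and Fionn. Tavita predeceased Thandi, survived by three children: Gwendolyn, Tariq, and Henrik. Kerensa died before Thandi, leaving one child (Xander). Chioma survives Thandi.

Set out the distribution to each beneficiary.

Esperanza takes two-fifths of £24,780,000 = £9,912,000. The remaining £14,868,000 passes to the descendants.
The descendants' portion (£14,868,000) is divided at the children's generation into 4 shares of £3,717,000. Chioma takes £3,717,000. The 3 shares of the deceased (Greta, Tavita, and Kerensa) are combined into a pool of £11,151,000.
That pool (£11,151,000) is divided at the grandchildren's generation equally among Freya, Jovan, Fionn, Gwendolyn, Tariq, Henrik, and Xander: £1,593,000 each.

Esperanza: £9,912,000; Freya: £1,593,000; Jovan: £1,593,000; Fionn: £1,593,000; Chioma: £3,717,000; Gwendolyn: £1,593,000; Tariq: £1,593,000; Henrik: £1,593,000; Xander: £1,593,000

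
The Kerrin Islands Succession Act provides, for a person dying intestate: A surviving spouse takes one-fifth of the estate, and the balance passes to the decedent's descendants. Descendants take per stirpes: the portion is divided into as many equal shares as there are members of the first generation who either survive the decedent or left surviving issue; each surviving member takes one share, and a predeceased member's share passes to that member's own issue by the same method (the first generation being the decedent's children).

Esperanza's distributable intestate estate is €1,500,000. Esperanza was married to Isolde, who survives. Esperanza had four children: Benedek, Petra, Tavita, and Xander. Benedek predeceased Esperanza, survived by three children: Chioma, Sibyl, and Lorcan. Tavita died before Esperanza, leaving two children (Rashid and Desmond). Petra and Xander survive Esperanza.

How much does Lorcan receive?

Isolde takes one-fifth of €1,500,000 = €300,000. The remaining €1,200,000 passes to the descendants.
The descendants' portion (€1,200,000) is divided into 4 shares of €300,000: Petra and Xander each take €300,000; Benedek's €300,000 share passes to Benedek's issue; Tavita's €300,000 share passes to Tavita's issue.
Benedek's share (€300,000) is divided into 3 shares of €100,000: Chioma, Sibyl, and Lorcan each take €100,000.
Tavita's share (€300,000) is divided into 2 shares of €150,000: Rashid and Desmond each take €150,000.

Lorcan receives €100,000.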